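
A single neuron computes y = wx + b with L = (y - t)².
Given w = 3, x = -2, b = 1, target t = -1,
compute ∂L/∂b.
∂L/∂b = -8

y = wx + b = (3)(-2) + 1 = -5
∂L/∂y = 2(y - t) = 2(-5 - -1) = -8
∂y/∂b = 1
∂L/∂b = ∂L/∂y · ∂y/∂b = -8 × 1 = -8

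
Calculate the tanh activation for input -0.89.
-0.7114

tanh(-0.89) = (e^(-0.89) - e^(0.89))/(e^(-0.89) + e^(0.89)) = -0.7114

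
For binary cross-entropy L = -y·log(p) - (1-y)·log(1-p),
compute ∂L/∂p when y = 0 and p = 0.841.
∂L/∂p = 6.289

∂L/∂p = -y/p + (1-y)/(1-p) = 0 + 1/0.159 = 6.289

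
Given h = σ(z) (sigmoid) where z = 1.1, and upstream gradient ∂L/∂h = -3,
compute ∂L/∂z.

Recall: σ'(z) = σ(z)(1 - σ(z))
∂L/∂z = -0.5621

σ(1.1) = 0.7503
σ'(1.1) = σ(1.1)(1 - σ(1.1)) = 0.7503 × 0.2497 = 0.1874
∂L/∂z = ∂L/∂h · σ'(z) = -3 × 0.1874 = -0.5621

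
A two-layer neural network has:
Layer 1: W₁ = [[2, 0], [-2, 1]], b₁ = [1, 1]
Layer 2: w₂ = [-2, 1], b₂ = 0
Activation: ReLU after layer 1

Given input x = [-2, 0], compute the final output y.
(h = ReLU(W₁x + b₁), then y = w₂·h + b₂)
y = 5

Layer 1 pre-activation: z₁ = [-3, 5]
After ReLU: h = [0, 5]
Layer 2 output: y = -2×0 + 1×5 + 0 = 5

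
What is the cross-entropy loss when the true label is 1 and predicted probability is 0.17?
L = 1.772

L = -1·log(0.17) - 0·log(0.83) = -log(0.17) = 1.772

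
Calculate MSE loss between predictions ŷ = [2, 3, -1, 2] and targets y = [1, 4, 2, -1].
MSE = 5

MSE = (1/4)((2-1)² + (3-4)² + (-1-2)² + (2--1)²) = (1/4)(1 + 1 + 9 + 9) = 5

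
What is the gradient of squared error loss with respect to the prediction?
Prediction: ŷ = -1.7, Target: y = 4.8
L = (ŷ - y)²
∂L/∂ŷ = -13.0

∂L/∂ŷ = 2(ŷ - y) = 2(-1.7 - 4.8) = 2(-6.5) = -13.0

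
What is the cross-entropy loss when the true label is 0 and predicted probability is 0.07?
L = 0.07257

L = -0·log(0.07) - 1·log(0.93) = -log(0.93) = 0.07257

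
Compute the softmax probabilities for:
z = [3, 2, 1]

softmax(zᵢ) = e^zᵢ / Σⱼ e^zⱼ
p = [0.6652, 0.2447, 0.09]

exp(z) = [20.09, 7.389, 2.718]
Sum = 30.19
p = [0.6652, 0.2447, 0.09]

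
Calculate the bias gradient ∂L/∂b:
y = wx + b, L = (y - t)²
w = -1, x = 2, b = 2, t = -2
∂L/∂b = 4

y = wx + b = (-1)(2) + 2 = 0
∂L/∂y = 2(y - t) = 2(0 - -2) = 4
∂y/∂b = 1
∂L/∂b = ∂L/∂y · ∂y/∂b = 4 × 1 = 4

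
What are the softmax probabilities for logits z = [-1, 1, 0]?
p = [0.09, 0.6652, 0.2447]

exp(z) = [0.3679, 2.718, 1]
Sum = 4.086
p = [0.09, 0.6652, 0.2447]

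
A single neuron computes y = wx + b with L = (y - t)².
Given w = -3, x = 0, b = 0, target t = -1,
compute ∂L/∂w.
∂L/∂w = 0

y = wx + b = (-3)(0) + 0 = 0
∂L/∂y = 2(y - t) = 2(0 - -1) = 2
∂y/∂w = x = 0
∂L/∂w = ∂L/∂y · ∂y/∂w = 2 × 0 = 0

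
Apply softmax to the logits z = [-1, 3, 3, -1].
p = [0.009, 0.491, 0.491, 0.009]

exp(z) = [0.3679, 20.09, 20.09, 0.3679]
Sum = 40.91
p = [0.009, 0.491, 0.491, 0.009]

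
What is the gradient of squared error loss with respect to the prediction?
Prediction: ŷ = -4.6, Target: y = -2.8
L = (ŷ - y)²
∂L/∂ŷ = -3.6

∂L/∂ŷ = 2(ŷ - y) = 2(-4.6 - -2.8) = 2(-1.8) = -3.6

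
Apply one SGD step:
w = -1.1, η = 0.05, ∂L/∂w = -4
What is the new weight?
w_new = -0.9

w_new = w - η·∂L/∂w = -1.1 - 0.05×(-4) = -1.1 - (-0.2) = -0.9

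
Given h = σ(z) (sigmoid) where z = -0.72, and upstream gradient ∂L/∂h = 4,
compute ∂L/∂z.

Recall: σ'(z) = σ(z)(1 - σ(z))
∂L/∂z = 0.8808

σ(-0.72) = 0.3274
σ'(-0.72) = σ(-0.72)(1 - σ(-0.72)) = 0.3274 × 0.6726 = 0.2202
∂L/∂z = ∂L/∂h · σ'(z) = 4 × 0.2202 = 0.8808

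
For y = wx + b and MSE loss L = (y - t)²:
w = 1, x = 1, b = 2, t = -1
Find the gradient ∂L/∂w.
∂L/∂w = 8

y = wx + b = (1)(1) + 2 = 3
∂L/∂y = 2(y - t) = 2(3 - -1) = 8
∂y/∂w = x = 1
∂L/∂w = ∂L/∂y · ∂y/∂w = 8 × 1 = 8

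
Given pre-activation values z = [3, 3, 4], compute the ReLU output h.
h = [3, 3, 4]

ReLU applied element-wise: max(0,3)=3, max(0,3)=3, max(0,4)=4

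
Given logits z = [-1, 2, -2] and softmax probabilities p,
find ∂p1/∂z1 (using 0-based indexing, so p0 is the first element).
∂p1/∂z1 = 0.0597

p = softmax(z) = [0.04661, 0.9362, 0.01715]
p1 = 0.9362

∂p1/∂z1 = p1(1 - p1) = 0.9362 × (1 - 0.9362) = 0.0597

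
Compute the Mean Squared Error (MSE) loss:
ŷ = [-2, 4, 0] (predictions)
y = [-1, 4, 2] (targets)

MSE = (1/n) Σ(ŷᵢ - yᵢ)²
MSE = 1.667

MSE = (1/3)((-2--1)² + (4-4)² + (0-2)²) = (1/3)(1 + 0 + 4) = 1.667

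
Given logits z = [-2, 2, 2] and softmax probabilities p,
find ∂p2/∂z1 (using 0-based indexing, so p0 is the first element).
∂p2/∂z1 = -0.2455

p = softmax(z) = [0.009075, 0.4955, 0.4955]
p2 = 0.4955, p1 = 0.4955

∂p2/∂z1 = -p2 × p1 = -0.4955 × 0.4955 = -0.2455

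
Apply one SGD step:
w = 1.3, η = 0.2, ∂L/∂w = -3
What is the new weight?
w_new = 1.9

w_new = w - η·∂L/∂w = 1.3 - 0.2×(-3) = 1.3 - (-0.6) = 1.9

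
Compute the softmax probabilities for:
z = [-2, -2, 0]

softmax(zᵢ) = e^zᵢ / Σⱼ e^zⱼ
p = [0.1065, 0.1065, 0.787]

exp(z) = [0.1353, 0.1353, 1]
Sum = 1.271
p = [0.1065, 0.1065, 0.787]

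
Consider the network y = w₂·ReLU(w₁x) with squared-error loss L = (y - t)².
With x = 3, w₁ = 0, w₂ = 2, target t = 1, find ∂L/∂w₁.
∂L/∂w₁ = 0

Forward pass:
z = w₁x = 0×3 = 0
h = ReLU(0) = 0
y = w₂h = 2×0 = 0

Backward pass:
∂L/∂y = 2(y - t) = 2(0 - 1) = -2
∂y/∂h = w₂ = 2
∂h/∂z = 0 (ReLU derivative)
∂z/∂w₁ = x = 3

∂L/∂w₁ = -2 × 2 × 0 × 3 = 0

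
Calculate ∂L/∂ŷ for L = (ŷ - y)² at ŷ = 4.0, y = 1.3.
∂L/∂ŷ = 5.4

∂L/∂ŷ = 2(ŷ - y) = 2(4.0 - 1.3) = 2(2.7) = 5.4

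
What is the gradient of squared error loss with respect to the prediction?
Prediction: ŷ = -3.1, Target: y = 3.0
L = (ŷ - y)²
∂L/∂ŷ = -12.2

∂L/∂ŷ = 2(ŷ - y) = 2(-3.1 - 3.0) = 2(-6.1) = -12.2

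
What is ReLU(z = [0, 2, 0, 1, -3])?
h = [0, 2, 0, 1, 0]

ReLU applied element-wise: max(0,0)=0, max(0,2)=2, max(0,0)=0, max(0,1)=1, max(0,-3)=0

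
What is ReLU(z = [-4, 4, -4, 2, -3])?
h = [0, 4, 0, 2, 0]

ReLU applied element-wise: max(0,-4)=0, max(0,4)=4, max(0,-4)=0, max(0,2)=2, max(0,-3)=0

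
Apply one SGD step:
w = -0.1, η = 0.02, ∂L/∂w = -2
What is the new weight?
w_new = -0.06

w_new = w - η·∂L/∂w = -0.1 - 0.02×(-2) = -0.1 - (-0.04) = -0.06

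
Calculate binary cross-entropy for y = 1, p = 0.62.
L = 0.478

L = -1·log(0.62) - 0·log(0.38) = -log(0.62) = 0.478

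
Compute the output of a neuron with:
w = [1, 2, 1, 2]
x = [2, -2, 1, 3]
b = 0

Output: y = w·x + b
y = 5

y = (1)(2) + (2)(-2) + (1)(1) + (2)(3) + 0 = 5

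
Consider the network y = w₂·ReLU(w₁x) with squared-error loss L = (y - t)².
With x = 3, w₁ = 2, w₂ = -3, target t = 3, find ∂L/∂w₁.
∂L/∂w₁ = 378

Forward pass:
z = w₁x = 2×3 = 6
h = ReLU(6) = 6
y = w₂h = -3×6 = -18

Backward pass:
∂L/∂y = 2(y - t) = 2(-18 - 3) = -42
∂y/∂h = w₂ = -3
∂h/∂z = 1 (ReLU derivative)
∂z/∂w₁ = x = 3

∂L/∂w₁ = -42 × -3 × 1 × 3 = 378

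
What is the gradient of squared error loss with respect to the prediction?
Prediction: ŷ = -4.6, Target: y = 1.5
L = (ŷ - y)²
∂L/∂ŷ = -12.2

∂L/∂ŷ = 2(ŷ - y) = 2(-4.6 - 1.5) = 2(-6.1) = -12.2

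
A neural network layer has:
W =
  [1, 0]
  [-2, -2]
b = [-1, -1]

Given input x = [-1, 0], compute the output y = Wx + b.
y = [-2, 1]

Wx = [1×-1 + 0×0, -2×-1 + -2×0]
   = [-1, 2]
y = Wx + b = [-1 + -1, 2 + -1] = [-2, 1]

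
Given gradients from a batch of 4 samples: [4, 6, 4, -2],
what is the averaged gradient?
Average gradient = 3

Average = (1/4)(4 + 6 + 4 + -2) = 12/4 = 3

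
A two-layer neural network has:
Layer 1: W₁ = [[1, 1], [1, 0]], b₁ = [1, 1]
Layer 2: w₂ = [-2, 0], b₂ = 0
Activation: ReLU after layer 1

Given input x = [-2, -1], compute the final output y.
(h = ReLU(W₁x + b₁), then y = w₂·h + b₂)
y = 0

Layer 1 pre-activation: z₁ = [-2, -1]
After ReLU: h = [0, 0]
Layer 2 output: y = -2×0 + 0×0 + 0 = 0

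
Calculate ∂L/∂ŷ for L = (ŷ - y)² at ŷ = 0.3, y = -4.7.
∂L/∂ŷ = 10.0

∂L/∂ŷ = 2(ŷ - y) = 2(0.3 - -4.7) = 2(5.0) = 10.0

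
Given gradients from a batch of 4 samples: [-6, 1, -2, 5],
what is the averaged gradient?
Average gradient = -0.5

Average = (1/4)(-6 + 1 + -2 + 5) = -2/4 = -0.5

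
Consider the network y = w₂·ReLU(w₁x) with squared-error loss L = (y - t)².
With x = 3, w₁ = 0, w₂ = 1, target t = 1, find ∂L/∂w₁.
∂L/∂w₁ = 0

Forward pass:
z = w₁x = 0×3 = 0
h = ReLU(0) = 0
y = w₂h = 1×0 = 0

Backward pass:
∂L/∂y = 2(y - t) = 2(0 - 1) = -2
∂y/∂h = w₂ = 1
∂h/∂z = 0 (ReLU derivative)
∂z/∂w₁ = x = 3

∂L/∂w₁ = -2 × 1 × 0 × 3 = 0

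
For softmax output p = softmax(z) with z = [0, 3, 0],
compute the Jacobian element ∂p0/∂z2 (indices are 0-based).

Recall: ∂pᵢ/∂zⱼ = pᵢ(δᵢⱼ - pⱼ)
∂p0/∂z2 = -0.00205

p = softmax(z) = [0.04528, 0.9094, 0.04528]
p0 = 0.04528, p2 = 0.04528

∂p0/∂z2 = -p0 × p2 = -0.04528 × 0.04528 = -0.00205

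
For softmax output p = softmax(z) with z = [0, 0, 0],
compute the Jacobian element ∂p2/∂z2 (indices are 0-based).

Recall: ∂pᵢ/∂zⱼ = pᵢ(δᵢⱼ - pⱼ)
∂p2/∂z2 = 0.2222

p = softmax(z) = [0.3333, 0.3333, 0.3333]
p2 = 0.3333

∂p2/∂z2 = p2(1 - p2) = 0.3333 × (1 - 0.3333) = 0.2222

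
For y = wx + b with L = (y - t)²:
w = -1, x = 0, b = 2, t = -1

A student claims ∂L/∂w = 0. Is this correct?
Correct

y = (-1)(0) + 2 = 2
∂L/∂y = 2(y - t) = 2(2 - -1) = 6
∂y/∂w = x = 0
∂L/∂w = 6 × 0 = 0

Claimed value: 0
Correct: The correct gradient is 0.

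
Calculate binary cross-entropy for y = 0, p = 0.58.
L = 0.8675

L = -0·log(0.58) - 1·log(0.42) = -log(0.42) = 0.8675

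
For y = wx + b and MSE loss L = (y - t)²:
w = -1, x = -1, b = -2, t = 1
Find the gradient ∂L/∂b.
∂L/∂b = -4

y = wx + b = (-1)(-1) + -2 = -1
∂L/∂y = 2(y - t) = 2(-1 - 1) = -4
∂y/∂b = 1
∂L/∂b = ∂L/∂y · ∂y/∂b = -4 × 1 = -4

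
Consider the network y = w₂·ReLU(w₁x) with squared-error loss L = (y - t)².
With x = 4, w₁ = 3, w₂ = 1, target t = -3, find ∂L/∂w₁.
∂L/∂w₁ = 120

Forward pass:
z = w₁x = 3×4 = 12
h = ReLU(12) = 12
y = w₂h = 1×12 = 12

Backward pass:
∂L/∂y = 2(y - t) = 2(12 - -3) = 30
∂y/∂h = w₂ = 1
∂h/∂z = 1 (ReLU derivative)
∂z/∂w₁ = x = 4

∂L/∂w₁ = 30 × 1 × 1 × 4 = 120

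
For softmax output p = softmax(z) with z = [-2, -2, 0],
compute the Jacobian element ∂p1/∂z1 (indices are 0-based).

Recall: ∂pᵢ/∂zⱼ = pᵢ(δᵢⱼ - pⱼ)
∂p1/∂z1 = 0.09516

p = softmax(z) = [0.1065, 0.1065, 0.787]
p1 = 0.1065

∂p1/∂z1 = p1(1 - p1) = 0.1065 × (1 - 0.1065) = 0.09516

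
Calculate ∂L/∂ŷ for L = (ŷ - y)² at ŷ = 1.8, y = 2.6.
∂L/∂ŷ = -1.6

∂L/∂ŷ = 2(ŷ - y) = 2(1.8 - 2.6) = 2(-0.8) = -1.6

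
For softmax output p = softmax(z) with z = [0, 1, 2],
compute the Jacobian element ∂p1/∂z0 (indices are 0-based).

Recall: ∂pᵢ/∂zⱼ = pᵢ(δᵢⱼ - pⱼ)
∂p1/∂z0 = -0.02203

p = softmax(z) = [0.09003, 0.2447, 0.6652]
p1 = 0.2447, p0 = 0.09003

∂p1/∂z0 = -p1 × p0 = -0.2447 × 0.09003 = -0.02203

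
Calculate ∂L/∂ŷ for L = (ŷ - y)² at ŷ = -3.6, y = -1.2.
∂L/∂ŷ = -4.8

∂L/∂ŷ = 2(ŷ - y) = 2(-3.6 - -1.2) = 2(-2.4) = -4.8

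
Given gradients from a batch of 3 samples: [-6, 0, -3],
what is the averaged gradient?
Average gradient = -3

Average = (1/3)(-6 + 0 + -3) = -9/3 = -3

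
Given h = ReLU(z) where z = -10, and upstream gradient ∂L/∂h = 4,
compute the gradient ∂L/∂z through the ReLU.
∂L/∂z = 0

h = ReLU(-10) = 0
Since z < 0: ∂h/∂z = 0
∂L/∂z = ∂L/∂h · ∂h/∂z = 4 × 0 = 0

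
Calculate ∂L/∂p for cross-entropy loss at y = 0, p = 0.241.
∂L/∂p = 1.318

∂L/∂p = -y/p + (1-y)/(1-p) = 0 + 1/0.759 = 1.318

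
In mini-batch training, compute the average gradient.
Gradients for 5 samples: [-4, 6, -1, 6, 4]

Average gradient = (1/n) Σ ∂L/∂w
Average gradient = 2.2

Average = (1/5)(-4 + 6 + -1 + 6 + 4) = 11/5 = 2.2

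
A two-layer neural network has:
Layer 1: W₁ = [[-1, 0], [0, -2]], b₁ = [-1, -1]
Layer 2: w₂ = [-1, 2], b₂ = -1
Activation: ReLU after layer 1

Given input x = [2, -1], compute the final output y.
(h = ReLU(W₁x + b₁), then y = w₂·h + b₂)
y = 1

Layer 1 pre-activation: z₁ = [-3, 1]
After ReLU: h = [0, 1]
Layer 2 output: y = -1×0 + 2×1 + -1 = 1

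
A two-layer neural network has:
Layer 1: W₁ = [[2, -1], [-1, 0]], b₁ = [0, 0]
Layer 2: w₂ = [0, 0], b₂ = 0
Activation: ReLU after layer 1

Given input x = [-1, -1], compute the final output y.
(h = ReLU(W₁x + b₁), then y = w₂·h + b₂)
y = 0

Layer 1 pre-activation: z₁ = [-1, 1]
After ReLU: h = [0, 1]
Layer 2 output: y = 0×0 + 0×1 + 0 = 0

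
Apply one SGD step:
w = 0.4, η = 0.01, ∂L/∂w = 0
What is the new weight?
w_new = 0.4

w_new = w - η·∂L/∂w = 0.4 - 0.01×(0) = 0.4 - (0) = 0.4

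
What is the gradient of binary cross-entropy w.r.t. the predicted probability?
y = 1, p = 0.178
∂L/∂p = -5.618

∂L/∂p = -y/p + (1-y)/(1-p) = -1/0.178 + 0 = -5.618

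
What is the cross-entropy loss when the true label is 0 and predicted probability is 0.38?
L = 0.478

L = -0·log(0.38) - 1·log(0.62) = -log(0.62) = 0.478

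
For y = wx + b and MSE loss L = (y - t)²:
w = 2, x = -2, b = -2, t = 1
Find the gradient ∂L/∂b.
∂L/∂b = -14

y = wx + b = (2)(-2) + -2 = -6
∂L/∂y = 2(y - t) = 2(-6 - 1) = -14
∂y/∂b = 1
∂L/∂b = ∂L/∂y · ∂y/∂b = -14 × 1 = -14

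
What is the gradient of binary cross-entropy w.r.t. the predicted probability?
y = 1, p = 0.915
∂L/∂p = -1.093

∂L/∂p = -y/p + (1-y)/(1-p) = -1/0.915 + 0 = -1.093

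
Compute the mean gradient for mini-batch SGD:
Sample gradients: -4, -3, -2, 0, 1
Average gradient = -1.6

Average = (1/5)(-4 + -3 + -2 + 0 + 1) = -8/5 = -1.6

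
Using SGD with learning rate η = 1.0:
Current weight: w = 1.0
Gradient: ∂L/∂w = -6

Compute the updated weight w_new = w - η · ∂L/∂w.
w_new = 7

w_new = w - η·∂L/∂w = 1.0 - 1.0×(-6) = 1.0 - (-6) = 7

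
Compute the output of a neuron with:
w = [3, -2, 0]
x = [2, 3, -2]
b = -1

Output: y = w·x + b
y = -1

y = (3)(2) + (-2)(3) + (0)(-2) + -1 = -1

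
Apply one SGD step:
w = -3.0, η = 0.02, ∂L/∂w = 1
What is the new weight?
w_new = -3.02

w_new = w - η·∂L/∂w = -3.0 - 0.02×(1) = -3.0 - (0.02) = -3.02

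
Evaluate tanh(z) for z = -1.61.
-0.9232

tanh(-1.61) = (e^(-1.61) - e^(1.61))/(e^(-1.61) + e^(1.61)) = -0.9232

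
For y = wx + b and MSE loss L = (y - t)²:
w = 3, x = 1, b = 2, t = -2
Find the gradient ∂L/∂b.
∂L/∂b = 14

y = wx + b = (3)(1) + 2 = 5
∂L/∂y = 2(y - t) = 2(5 - -2) = 14
∂y/∂b = 1
∂L/∂b = ∂L/∂y · ∂y/∂b = 14 × 1 = 14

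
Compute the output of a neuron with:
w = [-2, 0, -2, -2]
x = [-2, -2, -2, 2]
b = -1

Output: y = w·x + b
y = 3

y = (-2)(-2) + (0)(-2) + (-2)(-2) + (-2)(2) + -1 = 3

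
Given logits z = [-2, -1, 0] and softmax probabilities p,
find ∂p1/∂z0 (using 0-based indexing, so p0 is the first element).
∂p1/∂z0 = -0.02203

p = softmax(z) = [0.09003, 0.2447, 0.6652]
p1 = 0.2447, p0 = 0.09003

∂p1/∂z0 = -p1 × p0 = -0.2447 × 0.09003 = -0.02203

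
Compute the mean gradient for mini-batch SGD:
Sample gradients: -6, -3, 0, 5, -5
Average gradient = -1.8

Average = (1/5)(-6 + -3 + 0 + 5 + -5) = -9/5 = -1.8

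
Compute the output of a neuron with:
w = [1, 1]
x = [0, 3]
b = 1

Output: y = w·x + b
y = 4

y = (1)(0) + (1)(3) + 1 = 4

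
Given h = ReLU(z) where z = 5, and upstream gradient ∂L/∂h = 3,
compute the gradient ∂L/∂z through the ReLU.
∂L/∂z = 3

h = ReLU(5) = 5
Since z > 0: ∂h/∂z = 1
∂L/∂z = ∂L/∂h · ∂h/∂z = 3 × 1 = 3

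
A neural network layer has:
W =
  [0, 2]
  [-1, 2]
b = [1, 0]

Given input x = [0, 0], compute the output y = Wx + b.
y = [1, 0]

Wx = [0×0 + 2×0, -1×0 + 2×0]
   = [0, 0]
y = Wx + b = [0 + 1, 0 + 0] = [1, 0]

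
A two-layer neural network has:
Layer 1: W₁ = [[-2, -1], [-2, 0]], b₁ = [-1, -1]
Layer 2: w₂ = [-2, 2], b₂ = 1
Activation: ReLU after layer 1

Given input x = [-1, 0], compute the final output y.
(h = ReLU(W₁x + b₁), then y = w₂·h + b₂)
y = 1

Layer 1 pre-activation: z₁ = [1, 1]
After ReLU: h = [1, 1]
Layer 2 output: y = -2×1 + 2×1 + 1 = 1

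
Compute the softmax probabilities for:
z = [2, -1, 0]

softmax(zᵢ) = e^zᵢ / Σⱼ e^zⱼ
p = [0.8438, 0.042, 0.1142]

exp(z) = [7.389, 0.3679, 1]
Sum = 8.757
p = [0.8438, 0.042, 0.1142]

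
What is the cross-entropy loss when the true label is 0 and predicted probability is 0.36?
L = 0.4463

L = -0·log(0.36) - 1·log(0.64) = -log(0.64) = 0.4463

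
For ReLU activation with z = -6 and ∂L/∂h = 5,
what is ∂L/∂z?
∂L/∂z = 0

h = ReLU(-6) = 0
Since z < 0: ∂h/∂z = 0
∂L/∂z = ∂L/∂h · ∂h/∂z = 5 × 0 = 0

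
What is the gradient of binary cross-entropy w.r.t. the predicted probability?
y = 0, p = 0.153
∂L/∂p = 1.181

∂L/∂p = -y/p + (1-y)/(1-p) = 0 + 1/0.847 = 1.181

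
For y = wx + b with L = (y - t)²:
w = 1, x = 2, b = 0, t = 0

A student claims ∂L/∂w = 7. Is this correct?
Incorrect

y = (1)(2) + 0 = 2
∂L/∂y = 2(y - t) = 2(2 - 0) = 4
∂y/∂w = x = 2
∂L/∂w = 4 × 2 = 8

Claimed value: 7
Incorrect: The correct gradient is 8.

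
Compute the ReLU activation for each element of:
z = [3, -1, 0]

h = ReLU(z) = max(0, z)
h = [3, 0, 0]

ReLU applied element-wise: max(0,3)=3, max(0,-1)=0, max(0,0)=0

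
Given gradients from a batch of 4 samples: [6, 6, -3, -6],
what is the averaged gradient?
Average gradient = 0.75

Average = (1/4)(6 + 6 + -3 + -6) = 3/4 = 0.75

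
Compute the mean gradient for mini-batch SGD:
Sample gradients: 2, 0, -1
Average gradient = 0.3333

Average = (1/3)(2 + 0 + -1) = 1/3 = 0.3333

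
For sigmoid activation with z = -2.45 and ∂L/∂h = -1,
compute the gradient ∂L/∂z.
∂L/∂z = -0.07313

σ(-2.45) = 0.07944
σ'(-2.45) = σ(-2.45)(1 - σ(-2.45)) = 0.07944 × 0.9206 = 0.07313
∂L/∂z = ∂L/∂h · σ'(z) = -1 × 0.07313 = -0.07313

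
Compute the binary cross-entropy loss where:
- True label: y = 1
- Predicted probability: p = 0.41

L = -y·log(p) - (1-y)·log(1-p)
L = 0.8916

L = -1·log(0.41) - 0·log(0.59) = -log(0.41) = 0.8916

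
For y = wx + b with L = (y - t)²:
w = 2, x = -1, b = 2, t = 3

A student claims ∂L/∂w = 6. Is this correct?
Correct

y = (2)(-1) + 2 = 0
∂L/∂y = 2(y - t) = 2(0 - 3) = -6
∂y/∂w = x = -1
∂L/∂w = -6 × -1 = 6

Claimed value: 6
Correct: The correct gradient is 6.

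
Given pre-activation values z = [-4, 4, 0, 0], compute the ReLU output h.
h = [0, 4, 0, 0]

ReLU applied element-wise: max(0,-4)=0, max(0,4)=4, max(0,0)=0, max(0,0)=0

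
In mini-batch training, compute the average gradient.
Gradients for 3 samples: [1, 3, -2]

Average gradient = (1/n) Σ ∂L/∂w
Average gradient = 0.6667

Average = (1/3)(1 + 3 + -2) = 2/3 = 0.6667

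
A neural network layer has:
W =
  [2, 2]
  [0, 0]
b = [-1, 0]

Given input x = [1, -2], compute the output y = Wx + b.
y = [-3, 0]

Wx = [2×1 + 2×-2, 0×1 + 0×-2]
   = [-2, 0]
y = Wx + b = [-2 + -1, 0 + 0] = [-3, 0]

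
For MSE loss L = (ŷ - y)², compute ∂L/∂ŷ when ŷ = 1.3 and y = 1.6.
∂L/∂ŷ = -0.6

∂L/∂ŷ = 2(ŷ - y) = 2(1.3 - 1.6) = 2(-0.3) = -0.6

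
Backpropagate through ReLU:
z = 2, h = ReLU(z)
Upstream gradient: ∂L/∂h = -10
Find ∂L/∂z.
∂L/∂z = -10

h = ReLU(2) = 2
Since z > 0: ∂h/∂z = 1
∂L/∂z = ∂L/∂h · ∂h/∂z = -10 × 1 = -10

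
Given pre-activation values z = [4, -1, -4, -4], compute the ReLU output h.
h = [4, 0, 0, 0]

ReLU applied element-wise: max(0,4)=4, max(0,-1)=0, max(0,-4)=0, max(0,-4)=0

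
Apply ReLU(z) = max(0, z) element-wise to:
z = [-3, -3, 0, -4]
h = [0, 0, 0, 0]

ReLU applied element-wise: max(0,-3)=0, max(0,-3)=0, max(0,0)=0, max(0,-4)=0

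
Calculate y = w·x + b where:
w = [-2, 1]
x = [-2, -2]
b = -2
y = 0

y = (-2)(-2) + (1)(-2) + -2 = 0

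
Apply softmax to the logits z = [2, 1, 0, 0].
p = [0.6103, 0.2245, 0.0826, 0.0826]

exp(z) = [7.389, 2.718, 1, 1]
Sum = 12.11
p = [0.6103, 0.2245, 0.0826, 0.0826]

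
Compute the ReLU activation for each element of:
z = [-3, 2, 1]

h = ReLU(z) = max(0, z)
h = [0, 2, 1]

ReLU applied element-wise: max(0,-3)=0, max(0,2)=2, max(0,1)=1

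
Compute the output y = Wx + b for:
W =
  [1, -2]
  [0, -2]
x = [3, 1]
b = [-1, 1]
y = [0, -1]

Wx = [1×3 + -2×1, 0×3 + -2×1]
   = [1, -2]
y = Wx + b = [1 + -1, -2 + 1] = [0, -1]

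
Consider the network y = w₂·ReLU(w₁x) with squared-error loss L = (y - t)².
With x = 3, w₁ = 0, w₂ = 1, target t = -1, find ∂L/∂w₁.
∂L/∂w₁ = 0

Forward pass:
z = w₁x = 0×3 = 0
h = ReLU(0) = 0
y = w₂h = 1×0 = 0

Backward pass:
∂L/∂y = 2(y - t) = 2(0 - -1) = 2
∂y/∂h = w₂ = 1
∂h/∂z = 0 (ReLU derivative)
∂z/∂w₁ = x = 3

∂L/∂w₁ = 2 × 1 × 0 × 3 = 0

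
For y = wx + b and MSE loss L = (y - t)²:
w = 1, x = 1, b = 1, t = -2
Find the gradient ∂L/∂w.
∂L/∂w = 8

y = wx + b = (1)(1) + 1 = 2
∂L/∂y = 2(y - t) = 2(2 - -2) = 8
∂y/∂w = x = 1
∂L/∂w = ∂L/∂y · ∂y/∂w = 8 × 1 = 8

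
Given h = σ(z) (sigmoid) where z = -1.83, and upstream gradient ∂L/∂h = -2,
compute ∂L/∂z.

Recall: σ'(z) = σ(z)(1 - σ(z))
∂L/∂z = -0.2383

σ(-1.83) = 0.1382
σ'(-1.83) = σ(-1.83)(1 - σ(-1.83)) = 0.1382 × 0.8618 = 0.1191
∂L/∂z = ∂L/∂h · σ'(z) = -2 × 0.1191 = -0.2383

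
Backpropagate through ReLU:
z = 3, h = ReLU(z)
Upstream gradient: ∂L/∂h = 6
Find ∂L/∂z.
∂L/∂z = 6

h = ReLU(3) = 3
Since z > 0: ∂h/∂z = 1
∂L/∂z = ∂L/∂h · ∂h/∂z = 6 × 1 = 6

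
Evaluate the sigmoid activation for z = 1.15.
0.7595

sigmoid(1.15) = 1/(1 + e^(-1.15)) = 1/(1 + 0.3166) = 0.7595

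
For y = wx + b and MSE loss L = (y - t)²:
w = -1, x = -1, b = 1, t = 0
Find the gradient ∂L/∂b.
∂L/∂b = 4

y = wx + b = (-1)(-1) + 1 = 2
∂L/∂y = 2(y - t) = 2(2 - 0) = 4
∂y/∂b = 1
∂L/∂b = ∂L/∂y · ∂y/∂b = 4 × 1 = 4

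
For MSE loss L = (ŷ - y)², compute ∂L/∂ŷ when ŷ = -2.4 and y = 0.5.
∂L/∂ŷ = -5.8

∂L/∂ŷ = 2(ŷ - y) = 2(-2.4 - 0.5) = 2(-2.9) = -5.8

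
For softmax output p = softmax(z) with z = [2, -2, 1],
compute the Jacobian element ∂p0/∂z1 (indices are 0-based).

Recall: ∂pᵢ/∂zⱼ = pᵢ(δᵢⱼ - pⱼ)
∂p0/∂z1 = -0.009532

p = softmax(z) = [0.7214, 0.01321, 0.2654]
p0 = 0.7214, p1 = 0.01321

∂p0/∂z1 = -p0 × p1 = -0.7214 × 0.01321 = -0.009532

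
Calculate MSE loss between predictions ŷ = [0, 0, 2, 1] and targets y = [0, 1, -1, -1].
MSE = 3.5

MSE = (1/4)((0-0)² + (0-1)² + (2--1)² + (1--1)²) = (1/4)(0 + 1 + 9 + 4) = 3.5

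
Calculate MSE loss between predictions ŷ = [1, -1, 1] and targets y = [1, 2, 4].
MSE = 6

MSE = (1/3)((1-1)² + (-1-2)² + (1-4)²) = (1/3)(0 + 9 + 9) = 6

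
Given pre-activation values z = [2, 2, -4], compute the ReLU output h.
h = [2, 2, 0]

ReLU applied element-wise: max(0,2)=2, max(0,2)=2, max(0,-4)=0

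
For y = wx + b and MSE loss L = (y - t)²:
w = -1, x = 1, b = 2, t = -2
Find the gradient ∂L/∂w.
∂L/∂w = 6

y = wx + b = (-1)(1) + 2 = 1
∂L/∂y = 2(y - t) = 2(1 - -2) = 6
∂y/∂w = x = 1
∂L/∂w = ∂L/∂y · ∂y/∂w = 6 × 1 = 6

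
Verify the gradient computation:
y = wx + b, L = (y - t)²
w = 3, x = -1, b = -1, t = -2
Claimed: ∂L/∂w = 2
Incorrect

y = (3)(-1) + -1 = -4
∂L/∂y = 2(y - t) = 2(-4 - -2) = -4
∂y/∂w = x = -1
∂L/∂w = -4 × -1 = 4

Claimed value: 2
Incorrect: The correct gradient is 4.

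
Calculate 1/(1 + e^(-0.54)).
0.6318

sigmoid(0.54) = 1/(1 + e^(-0.54)) = 1/(1 + 0.5827) = 0.6318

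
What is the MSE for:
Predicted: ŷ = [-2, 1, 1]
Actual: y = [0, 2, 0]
MSE = 2

MSE = (1/3)((-2-0)² + (1-2)² + (1-0)²) = (1/3)(4 + 1 + 1) = 2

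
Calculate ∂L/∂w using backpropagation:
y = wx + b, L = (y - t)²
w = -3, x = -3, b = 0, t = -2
∂L/∂w = -66

y = wx + b = (-3)(-3) + 0 = 9
∂L/∂y = 2(y - t) = 2(9 - -2) = 22
∂y/∂w = x = -3
∂L/∂w = ∂L/∂y · ∂y/∂w = 22 × -3 = -66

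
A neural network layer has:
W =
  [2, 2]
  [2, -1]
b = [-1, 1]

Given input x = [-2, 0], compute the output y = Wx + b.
y = [-5, -3]

Wx = [2×-2 + 2×0, 2×-2 + -1×0]
   = [-4, -4]
y = Wx + b = [-4 + -1, -4 + 1] = [-5, -3]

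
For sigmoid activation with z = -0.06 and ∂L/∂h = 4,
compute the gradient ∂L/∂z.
∂L/∂z = 0.9991

σ(-0.06) = 0.485
σ'(-0.06) = σ(-0.06)(1 - σ(-0.06)) = 0.485 × 0.515 = 0.2498
∂L/∂z = ∂L/∂h · σ'(z) = 4 × 0.2498 = 0.9991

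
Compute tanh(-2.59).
-0.9888

tanh(-2.59) = (e^(-2.59) - e^(2.59))/(e^(-2.59) + e^(2.59)) = -0.9888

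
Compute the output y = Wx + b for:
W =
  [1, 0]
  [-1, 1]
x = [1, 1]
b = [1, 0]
y = [2, 0]

Wx = [1×1 + 0×1, -1×1 + 1×1]
   = [1, 0]
y = Wx + b = [1 + 1, 0 + 0] = [2, 0]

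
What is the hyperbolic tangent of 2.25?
0.978

tanh(2.25) = (e^(2.25) - e^(-2.25))/(e^(2.25) + e^(-2.25)) = 0.978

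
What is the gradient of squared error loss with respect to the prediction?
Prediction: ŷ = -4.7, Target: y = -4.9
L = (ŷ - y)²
∂L/∂ŷ = 0.4

∂L/∂ŷ = 2(ŷ - y) = 2(-4.7 - -4.9) = 2(0.2) = 0.4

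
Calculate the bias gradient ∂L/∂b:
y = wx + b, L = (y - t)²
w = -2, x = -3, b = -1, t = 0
∂L/∂b = 10

y = wx + b = (-2)(-3) + -1 = 5
∂L/∂y = 2(y - t) = 2(5 - 0) = 10
∂y/∂b = 1
∂L/∂b = ∂L/∂y · ∂y/∂b = 10 × 1 = 10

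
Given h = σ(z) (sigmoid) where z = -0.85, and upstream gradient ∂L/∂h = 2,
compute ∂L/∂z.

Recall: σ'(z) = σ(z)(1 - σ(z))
∂L/∂z = 0.4195

σ(-0.85) = 0.2994
σ'(-0.85) = σ(-0.85)(1 - σ(-0.85)) = 0.2994 × 0.7006 = 0.2098
∂L/∂z = ∂L/∂h · σ'(z) = 2 × 0.2098 = 0.4195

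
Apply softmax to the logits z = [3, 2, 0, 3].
p = [0.4136, 0.1522, 0.0206, 0.4136]

exp(z) = [20.09, 7.389, 1, 20.09]
Sum = 48.56
p = [0.4136, 0.1522, 0.0206, 0.4136]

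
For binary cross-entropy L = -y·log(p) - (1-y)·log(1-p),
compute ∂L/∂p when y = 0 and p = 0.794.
∂L/∂p = 4.854

∂L/∂p = -y/p + (1-y)/(1-p) = 0 + 1/0.206 = 4.854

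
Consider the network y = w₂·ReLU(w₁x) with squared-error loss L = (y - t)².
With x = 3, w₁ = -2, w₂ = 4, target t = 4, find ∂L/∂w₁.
∂L/∂w₁ = 0

Forward pass:
z = w₁x = -2×3 = -6
h = ReLU(-6) = 0
y = w₂h = 4×0 = 0

Backward pass:
∂L/∂y = 2(y - t) = 2(0 - 4) = -8
∂y/∂h = w₂ = 4
∂h/∂z = 0 (ReLU derivative)
∂z/∂w₁ = x = 3

∂L/∂w₁ = -8 × 4 × 0 × 3 = 0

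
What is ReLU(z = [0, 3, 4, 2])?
h = [0, 3, 4, 2]

ReLU applied element-wise: max(0,0)=0, max(0,3)=3, max(0,4)=4, max(0,2)=2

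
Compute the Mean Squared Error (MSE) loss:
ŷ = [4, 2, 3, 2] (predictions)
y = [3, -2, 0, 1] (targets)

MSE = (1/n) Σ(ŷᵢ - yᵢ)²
MSE = 6.75

MSE = (1/4)((4-3)² + (2--2)² + (3-0)² + (2-1)²) = (1/4)(1 + 16 + 9 + 1) = 6.75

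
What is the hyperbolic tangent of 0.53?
0.4854

tanh(0.53) = (e^(0.53) - e^(-0.53))/(e^(0.53) + e^(-0.53)) = 0.4854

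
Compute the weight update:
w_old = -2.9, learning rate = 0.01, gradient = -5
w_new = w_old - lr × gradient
w_new = -2.85

w_new = w - η·∂L/∂w = -2.9 - 0.01×(-5) = -2.9 - (-0.05) = -2.85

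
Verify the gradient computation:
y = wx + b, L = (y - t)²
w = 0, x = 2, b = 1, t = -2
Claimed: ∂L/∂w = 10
Incorrect

y = (0)(2) + 1 = 1
∂L/∂y = 2(y - t) = 2(1 - -2) = 6
∂y/∂w = x = 2
∂L/∂w = 6 × 2 = 12

Claimed value: 10
Incorrect: The correct gradient is 12.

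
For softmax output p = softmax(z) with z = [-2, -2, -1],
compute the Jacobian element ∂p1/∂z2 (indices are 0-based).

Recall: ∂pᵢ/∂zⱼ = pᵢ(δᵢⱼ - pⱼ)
∂p1/∂z2 = -0.1221

p = softmax(z) = [0.2119, 0.2119, 0.5761]
p1 = 0.2119, p2 = 0.5761

∂p1/∂z2 = -p1 × p2 = -0.2119 × 0.5761 = -0.1221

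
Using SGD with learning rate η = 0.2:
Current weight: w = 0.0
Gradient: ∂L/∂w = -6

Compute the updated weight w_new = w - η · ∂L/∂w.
w_new = 1.2

w_new = w - η·∂L/∂w = 0.0 - 0.2×(-6) = 0.0 - (-1.2) = 1.2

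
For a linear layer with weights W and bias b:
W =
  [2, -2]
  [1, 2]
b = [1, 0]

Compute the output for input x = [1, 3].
y = [-3, 7]

Wx = [2×1 + -2×3, 1×1 + 2×3]
   = [-4, 7]
y = Wx + b = [-4 + 1, 7 + 0] = [-3, 7]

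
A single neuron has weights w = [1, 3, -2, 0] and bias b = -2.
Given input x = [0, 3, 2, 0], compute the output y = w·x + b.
y = 3

y = (1)(0) + (3)(3) + (-2)(2) + (0)(0) + -2 = 3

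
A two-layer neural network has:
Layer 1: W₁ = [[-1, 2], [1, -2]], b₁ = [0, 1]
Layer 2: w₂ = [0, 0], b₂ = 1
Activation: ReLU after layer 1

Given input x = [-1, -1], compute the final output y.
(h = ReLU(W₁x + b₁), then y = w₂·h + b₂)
y = 1

Layer 1 pre-activation: z₁ = [-1, 2]
After ReLU: h = [0, 2]
Layer 2 output: y = 0×0 + 0×2 + 1 = 1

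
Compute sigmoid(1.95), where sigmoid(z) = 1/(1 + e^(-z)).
0.8754

sigmoid(1.95) = 1/(1 + e^(-1.95)) = 1/(1 + 0.1423) = 0.8754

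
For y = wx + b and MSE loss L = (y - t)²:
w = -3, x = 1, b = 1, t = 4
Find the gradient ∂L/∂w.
∂L/∂w = -12

y = wx + b = (-3)(1) + 1 = -2
∂L/∂y = 2(y - t) = 2(-2 - 4) = -12
∂y/∂w = x = 1
∂L/∂w = ∂L/∂y · ∂y/∂w = -12 × 1 = -12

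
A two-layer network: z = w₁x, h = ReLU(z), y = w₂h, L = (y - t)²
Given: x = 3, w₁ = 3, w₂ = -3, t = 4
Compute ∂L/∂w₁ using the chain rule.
∂L/∂w₁ = 558

Forward pass:
z = w₁x = 3×3 = 9
h = ReLU(9) = 9
y = w₂h = -3×9 = -27

Backward pass:
∂L/∂y = 2(y - t) = 2(-27 - 4) = -62
∂y/∂h = w₂ = -3
∂h/∂z = 1 (ReLU derivative)
∂z/∂w₁ = x = 3

∂L/∂w₁ = -62 × -3 × 1 × 3 = 558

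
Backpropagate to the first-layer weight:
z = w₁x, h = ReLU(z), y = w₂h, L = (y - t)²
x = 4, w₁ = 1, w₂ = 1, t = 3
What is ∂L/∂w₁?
∂L/∂w₁ = 8

Forward pass:
z = w₁x = 1×4 = 4
h = ReLU(4) = 4
y = w₂h = 1×4 = 4

Backward pass:
∂L/∂y = 2(y - t) = 2(4 - 3) = 2
∂y/∂h = w₂ = 1
∂h/∂z = 1 (ReLU derivative)
∂z/∂w₁ = x = 4

∂L/∂w₁ = 2 × 1 × 1 × 4 = 8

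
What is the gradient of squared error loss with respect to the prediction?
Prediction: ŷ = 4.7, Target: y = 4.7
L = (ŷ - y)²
∂L/∂ŷ = 0.0

∂L/∂ŷ = 2(ŷ - y) = 2(4.7 - 4.7) = 2(0.0) = 0.0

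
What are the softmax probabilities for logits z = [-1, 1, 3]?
p = [0.0159, 0.1173, 0.8668]

exp(z) = [0.3679, 2.718, 20.09]
Sum = 23.17
p = [0.0159, 0.1173, 0.8668]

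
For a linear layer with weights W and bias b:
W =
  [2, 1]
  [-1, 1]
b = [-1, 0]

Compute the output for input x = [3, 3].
y = [8, 0]

Wx = [2×3 + 1×3, -1×3 + 1×3]
   = [9, 0]
y = Wx + b = [9 + -1, 0 + 0] = [8, 0]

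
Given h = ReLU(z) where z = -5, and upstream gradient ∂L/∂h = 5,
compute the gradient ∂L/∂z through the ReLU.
∂L/∂z = 0

h = ReLU(-5) = 0
Since z < 0: ∂h/∂z = 0
∂L/∂z = ∂L/∂h · ∂h/∂z = 5 × 0 = 0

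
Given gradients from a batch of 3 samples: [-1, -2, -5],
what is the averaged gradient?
Average gradient = -2.667

Average = (1/3)(-1 + -2 + -5) = -8/3 = -2.667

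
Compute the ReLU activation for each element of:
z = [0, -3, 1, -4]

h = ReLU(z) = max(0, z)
h = [0, 0, 1, 0]

ReLU applied element-wise: max(0,0)=0, max(0,-3)=0, max(0,1)=1, max(0,-4)=0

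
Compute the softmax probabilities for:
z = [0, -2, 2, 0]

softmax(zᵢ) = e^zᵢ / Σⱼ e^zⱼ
p = [0.105, 0.0142, 0.7758, 0.105]

exp(z) = [1, 0.1353, 7.389, 1]
Sum = 9.524
p = [0.105, 0.0142, 0.7758, 0.105]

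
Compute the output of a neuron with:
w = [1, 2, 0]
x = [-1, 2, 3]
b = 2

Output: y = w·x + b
y = 5

y = (1)(-1) + (2)(2) + (0)(3) + 2 = 5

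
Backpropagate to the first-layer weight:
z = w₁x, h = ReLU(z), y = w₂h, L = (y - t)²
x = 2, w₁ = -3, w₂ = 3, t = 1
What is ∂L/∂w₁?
∂L/∂w₁ = 0

Forward pass:
z = w₁x = -3×2 = -6
h = ReLU(-6) = 0
y = w₂h = 3×0 = 0

Backward pass:
∂L/∂y = 2(y - t) = 2(0 - 1) = -2
∂y/∂h = w₂ = 3
∂h/∂z = 0 (ReLU derivative)
∂z/∂w₁ = x = 2

∂L/∂w₁ = -2 × 3 × 0 × 2 = 0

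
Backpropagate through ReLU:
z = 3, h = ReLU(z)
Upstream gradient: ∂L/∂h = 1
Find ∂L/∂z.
∂L/∂z = 1

h = ReLU(3) = 3
Since z > 0: ∂h/∂z = 1
∂L/∂z = ∂L/∂h · ∂h/∂z = 1 × 1 = 1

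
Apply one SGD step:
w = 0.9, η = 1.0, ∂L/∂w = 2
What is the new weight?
w_new = -1.1

w_new = w - η·∂L/∂w = 0.9 - 1.0×(2) = 0.9 - (2) = -1.1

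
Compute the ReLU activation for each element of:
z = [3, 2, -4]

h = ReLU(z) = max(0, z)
h = [3, 2, 0]

ReLU applied element-wise: max(0,3)=3, max(0,2)=2, max(0,-4)=0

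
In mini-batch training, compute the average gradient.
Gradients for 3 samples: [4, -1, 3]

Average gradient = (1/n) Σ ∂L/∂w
Average gradient = 2

Average = (1/3)(4 + -1 + 3) = 6/3 = 2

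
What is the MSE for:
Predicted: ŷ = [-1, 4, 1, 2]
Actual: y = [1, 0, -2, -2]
MSE = 11.25

MSE = (1/4)((-1-1)² + (4-0)² + (1--2)² + (2--2)²) = (1/4)(4 + 16 + 9 + 16) = 11.25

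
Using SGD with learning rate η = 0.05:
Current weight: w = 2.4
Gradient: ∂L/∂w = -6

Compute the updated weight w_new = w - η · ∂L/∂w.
w_new = 2.7

w_new = w - η·∂L/∂w = 2.4 - 0.05×(-6) = 2.4 - (-0.3) = 2.7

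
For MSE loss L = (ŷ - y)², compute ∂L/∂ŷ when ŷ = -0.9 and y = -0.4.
∂L/∂ŷ = -1.0

∂L/∂ŷ = 2(ŷ - y) = 2(-0.9 - -0.4) = 2(-0.5) = -1.0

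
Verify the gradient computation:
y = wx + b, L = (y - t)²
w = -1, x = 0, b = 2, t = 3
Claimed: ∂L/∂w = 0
Correct

y = (-1)(0) + 2 = 2
∂L/∂y = 2(y - t) = 2(2 - 3) = -2
∂y/∂w = x = 0
∂L/∂w = -2 × 0 = 0

Claimed value: 0
Correct: The correct gradient is 0.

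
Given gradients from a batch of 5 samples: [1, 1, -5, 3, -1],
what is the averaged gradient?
Average gradient = -0.2

Average = (1/5)(1 + 1 + -5 + 3 + -1) = -1/5 = -0.2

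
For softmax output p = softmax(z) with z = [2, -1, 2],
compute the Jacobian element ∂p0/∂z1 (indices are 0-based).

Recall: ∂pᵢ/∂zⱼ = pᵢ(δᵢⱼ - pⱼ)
∂p0/∂z1 = -0.01185

p = softmax(z) = [0.4879, 0.02429, 0.4879]
p0 = 0.4879, p1 = 0.02429

∂p0/∂z1 = -p0 × p1 = -0.4879 × 0.02429 = -0.01185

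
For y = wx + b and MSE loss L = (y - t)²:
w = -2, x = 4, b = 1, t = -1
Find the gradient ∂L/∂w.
∂L/∂w = -48

y = wx + b = (-2)(4) + 1 = -7
∂L/∂y = 2(y - t) = 2(-7 - -1) = -12
∂y/∂w = x = 4
∂L/∂w = ∂L/∂y · ∂y/∂w = -12 × 4 = -48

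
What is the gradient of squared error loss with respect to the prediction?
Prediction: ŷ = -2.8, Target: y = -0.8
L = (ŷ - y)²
∂L/∂ŷ = -4.0

∂L/∂ŷ = 2(ŷ - y) = 2(-2.8 - -0.8) = 2(-2.0) = -4.0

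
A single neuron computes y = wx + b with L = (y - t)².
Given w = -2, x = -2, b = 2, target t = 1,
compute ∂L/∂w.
∂L/∂w = -20

y = wx + b = (-2)(-2) + 2 = 6
∂L/∂y = 2(y - t) = 2(6 - 1) = 10
∂y/∂w = x = -2
∂L/∂w = ∂L/∂y · ∂y/∂w = 10 × -2 = -20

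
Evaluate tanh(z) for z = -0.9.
-0.7163

tanh(-0.9) = (e^(-0.9) - e^(0.9))/(e^(-0.9) + e^(0.9)) = -0.7163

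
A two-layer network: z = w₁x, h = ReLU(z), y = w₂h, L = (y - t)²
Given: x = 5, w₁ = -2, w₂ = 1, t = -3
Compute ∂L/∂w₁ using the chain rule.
∂L/∂w₁ = 0

Forward pass:
z = w₁x = -2×5 = -10
h = ReLU(-10) = 0
y = w₂h = 1×0 = 0

Backward pass:
∂L/∂y = 2(y - t) = 2(0 - -3) = 6
∂y/∂h = w₂ = 1
∂h/∂z = 0 (ReLU derivative)
∂z/∂w₁ = x = 5

∂L/∂w₁ = 6 × 1 × 0 × 5 = 0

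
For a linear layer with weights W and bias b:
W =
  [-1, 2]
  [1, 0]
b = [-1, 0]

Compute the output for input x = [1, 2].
y = [2, 1]

Wx = [-1×1 + 2×2, 1×1 + 0×2]
   = [3, 1]
y = Wx + b = [3 + -1, 1 + 0] = [2, 1]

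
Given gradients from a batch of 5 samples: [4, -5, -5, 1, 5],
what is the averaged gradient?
Average gradient = 0

Average = (1/5)(4 + -5 + -5 + 1 + 5) = 0/5 = 0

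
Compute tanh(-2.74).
-0.9917

tanh(-2.74) = (e^(-2.74) - e^(2.74))/(e^(-2.74) + e^(2.74)) = -0.9917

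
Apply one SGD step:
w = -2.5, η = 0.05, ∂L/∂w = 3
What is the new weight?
w_new = -2.65

w_new = w - η·∂L/∂w = -2.5 - 0.05×(3) = -2.5 - (0.15) = -2.65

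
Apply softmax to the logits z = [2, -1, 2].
p = [0.4879, 0.0243, 0.4879]

exp(z) = [7.389, 0.3679, 7.389]
Sum = 15.15
p = [0.4879, 0.0243, 0.4879]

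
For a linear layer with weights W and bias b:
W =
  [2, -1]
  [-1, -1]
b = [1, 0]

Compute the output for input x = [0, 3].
y = [-2, -3]

Wx = [2×0 + -1×3, -1×0 + -1×3]
   = [-3, -3]
y = Wx + b = [-3 + 1, -3 + 0] = [-2, -3]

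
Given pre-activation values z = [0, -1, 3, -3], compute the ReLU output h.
h = [0, 0, 3, 0]

ReLU applied element-wise: max(0,0)=0, max(0,-1)=0, max(0,3)=3, max(0,-3)=0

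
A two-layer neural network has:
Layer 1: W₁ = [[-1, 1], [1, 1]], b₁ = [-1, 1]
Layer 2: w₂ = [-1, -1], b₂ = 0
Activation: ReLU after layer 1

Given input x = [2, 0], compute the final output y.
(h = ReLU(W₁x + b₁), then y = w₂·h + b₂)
y = -3

Layer 1 pre-activation: z₁ = [-3, 3]
After ReLU: h = [0, 3]
Layer 2 output: y = -1×0 + -1×3 + 0 = -3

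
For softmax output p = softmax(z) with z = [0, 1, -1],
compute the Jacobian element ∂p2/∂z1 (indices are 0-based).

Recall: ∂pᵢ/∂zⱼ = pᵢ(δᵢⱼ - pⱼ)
∂p2/∂z1 = -0.05989

p = softmax(z) = [0.2447, 0.6652, 0.09003]
p2 = 0.09003, p1 = 0.6652

∂p2/∂z1 = -p2 × p1 = -0.09003 × 0.6652 = -0.05989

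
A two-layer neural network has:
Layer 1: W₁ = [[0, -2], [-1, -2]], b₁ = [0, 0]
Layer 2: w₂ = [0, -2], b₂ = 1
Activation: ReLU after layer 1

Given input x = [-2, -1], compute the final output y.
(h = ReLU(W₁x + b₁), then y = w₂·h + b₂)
y = -7

Layer 1 pre-activation: z₁ = [2, 4]
After ReLU: h = [2, 4]
Layer 2 output: y = 0×2 + -2×4 + 1 = -7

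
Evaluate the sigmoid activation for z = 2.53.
0.9262

sigmoid(2.53) = 1/(1 + e^(-2.53)) = 1/(1 + 0.07966) = 0.9262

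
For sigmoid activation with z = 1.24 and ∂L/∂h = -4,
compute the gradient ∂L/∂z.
∂L/∂z = -0.6963

σ(1.24) = 0.7756
σ'(1.24) = σ(1.24)(1 - σ(1.24)) = 0.7756 × 0.2244 = 0.1741
∂L/∂z = ∂L/∂h · σ'(z) = -4 × 0.1741 = -0.6963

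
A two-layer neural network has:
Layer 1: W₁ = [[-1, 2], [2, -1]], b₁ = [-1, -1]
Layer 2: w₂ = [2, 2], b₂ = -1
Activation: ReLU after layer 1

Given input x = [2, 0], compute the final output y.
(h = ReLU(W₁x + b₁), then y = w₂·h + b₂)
y = 5

Layer 1 pre-activation: z₁ = [-3, 3]
After ReLU: h = [0, 3]
Layer 2 output: y = 2×0 + 2×3 + -1 = 5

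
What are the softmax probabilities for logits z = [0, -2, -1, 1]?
p = [0.2369, 0.0321, 0.0871, 0.6439]

exp(z) = [1, 0.1353, 0.3679, 2.718]
Sum = 4.221
p = [0.2369, 0.0321, 0.0871, 0.6439]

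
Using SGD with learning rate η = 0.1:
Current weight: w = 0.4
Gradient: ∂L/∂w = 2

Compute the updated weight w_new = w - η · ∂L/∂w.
w_new = 0.2

w_new = w - η·∂L/∂w = 0.4 - 0.1×(2) = 0.4 - (0.2) = 0.2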